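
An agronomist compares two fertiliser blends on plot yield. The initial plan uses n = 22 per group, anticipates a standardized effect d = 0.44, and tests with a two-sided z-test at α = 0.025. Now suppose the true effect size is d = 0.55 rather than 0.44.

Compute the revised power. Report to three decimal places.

Power ≈ 0.338

With d = 0.55: δ = d·√(n/2) = 0.55 × √(22/2) = 1.8241. Critical value z_{0.0125} = 2.241.
Revised power = Φ(δ − 2.241) + Φ(−δ − 2.241) = Φ(-0.417) + Φ(-4.066) = 0.3382 + 0.0000 = 0.3383.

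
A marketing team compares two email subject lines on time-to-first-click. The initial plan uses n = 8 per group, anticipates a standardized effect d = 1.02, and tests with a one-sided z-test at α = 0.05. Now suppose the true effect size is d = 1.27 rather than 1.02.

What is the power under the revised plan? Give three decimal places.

Power ≈ 0.815

With d = 1.27: δ = d·√(n/2) = 1.27 × √(8/2) = 2.5400. Critical value z_{0.05} = 1.645.
Revised power = P(Z > 1.645 − δ) = Φ(0.895) = 0.8146.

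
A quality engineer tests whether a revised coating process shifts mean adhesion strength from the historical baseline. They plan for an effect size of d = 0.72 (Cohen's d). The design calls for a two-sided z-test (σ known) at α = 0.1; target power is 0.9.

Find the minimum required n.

n = 17

For power 0.9 need Φ(δ − z_{0.05}) = 0.9, so δ = z_{0.05} + z_{0.10} = 1.645 + 1.282 = 2.926.
(Ignoring the negligible lower-tail rejection probability gives the usual closed-form inversion.)
δ = d·√n ⇒ n = (δ/d)² = (2.926 / 0.72)² = 16.52.
Rounding up, n = 17.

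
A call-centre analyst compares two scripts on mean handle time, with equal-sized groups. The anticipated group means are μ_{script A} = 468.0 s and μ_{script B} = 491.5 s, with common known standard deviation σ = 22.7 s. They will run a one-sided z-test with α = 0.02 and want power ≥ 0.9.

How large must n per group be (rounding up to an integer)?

n = 21 per group

Standardized effect: d = |μ_{script A} − μ_{script B}| / σ = |468.0 − 491.5| / 22.7 = 1.0352
Set Φ(δ − 2.054) = 0.9; then δ − 2.054 = Φ⁻¹(0.9) = 1.282, giving δ = 3.335.
δ = d·√(n/2) ⇒ n = 2(δ/d)² = 2 × (3.335 / 1.0352)² = 20.76.
Round up to the next whole unit.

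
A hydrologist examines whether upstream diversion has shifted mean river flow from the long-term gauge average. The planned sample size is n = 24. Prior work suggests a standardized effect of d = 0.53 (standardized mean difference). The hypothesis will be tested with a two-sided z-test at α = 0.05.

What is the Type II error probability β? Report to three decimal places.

β ≈ 0.262

Noncentrality parameter: δ = d·√n = 0.53 × √24 = 2.5965
Critical value for a two-sided test at α = 0.05: z_{α/2} = 1.960.
Power = Φ(δ − 1.960) + Φ(−δ − 1.960) = Φ(0.636) + Φ(-4.556) = 0.7378 + 0.0000 = 0.7378.
Type II error: β = 1 − power = 1 − 0.7378 = 0.2622.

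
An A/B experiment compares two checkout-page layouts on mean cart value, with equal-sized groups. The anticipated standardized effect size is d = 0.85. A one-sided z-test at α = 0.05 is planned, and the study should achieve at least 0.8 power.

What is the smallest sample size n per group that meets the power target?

Set Φ(δ − 1.645) = 0.8; then δ − 1.645 = Φ⁻¹(0.8) = 0.842, giving δ = 2.486.
δ = d·√(n/2) ⇒ n = 2(δ/d)² = 2 × (2.486 / 0.85)² = 17.11.
Round up to the next whole unit.

n = 18 per group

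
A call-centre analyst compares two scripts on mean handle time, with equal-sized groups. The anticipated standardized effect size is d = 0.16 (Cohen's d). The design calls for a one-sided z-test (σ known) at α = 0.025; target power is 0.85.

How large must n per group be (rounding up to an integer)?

Set Φ(δ − 1.960) = 0.85; then δ − 1.960 = Φ⁻¹(0.85) = 1.036, giving δ = 2.996.
δ = d·√(n/2) ⇒ n = 2(δ/d)² = 2 × (2.996 / 0.16)² = 701.44.
Rounding up, n = 702 per group.

n = 702 per group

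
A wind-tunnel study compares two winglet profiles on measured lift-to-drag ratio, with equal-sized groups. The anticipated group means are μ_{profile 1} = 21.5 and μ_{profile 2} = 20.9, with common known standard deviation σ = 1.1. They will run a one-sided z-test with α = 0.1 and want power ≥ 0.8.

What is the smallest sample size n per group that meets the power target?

Standardized effect: d = |μ_{profile 1} − μ_{profile 2}| / σ = |21.5 − 20.9| / 1.1 = 0.5455
For power 0.8 need Φ(δ − z_{0.1}) = 0.8, so δ = z_{0.1} + z_{0.20} = 1.282 + 0.842 = 2.123.
δ = d·√(n/2) ⇒ n = 2(δ/d)² = 2 × (2.123 / 0.5455)² = 30.30.
Round up to the next whole unit.

n = 31 per group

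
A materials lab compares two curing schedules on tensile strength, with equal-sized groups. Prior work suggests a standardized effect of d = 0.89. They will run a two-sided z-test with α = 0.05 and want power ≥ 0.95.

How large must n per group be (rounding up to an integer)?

n = 33 per group

For power 0.95 need Φ(δ − z_{0.025}) = 0.95, so δ = z_{0.025} + z_{0.05} = 1.960 + 1.645 = 3.605.
(For δ > 0 the lower-tail rejection region contributes negligibly to power, so the one-term inversion is standard.)
δ = d·√(n/2) ⇒ n = 2(δ/d)² = 2 × (3.605 / 0.89)² = 32.81.
Round up to the next whole unit.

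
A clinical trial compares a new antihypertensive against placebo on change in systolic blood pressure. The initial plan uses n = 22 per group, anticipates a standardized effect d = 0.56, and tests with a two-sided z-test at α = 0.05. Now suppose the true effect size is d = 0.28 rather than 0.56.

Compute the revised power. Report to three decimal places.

Power ≈ 0.153

With d = 0.28: δ = d·√(n/2) = 0.28 × √(22/2) = 0.9287. Critical value z_{0.025} = 1.960.
Revised power = Φ(δ − 1.960) + Φ(−δ − 1.960) = Φ(-1.031) + Φ(-2.889) = 0.1512 + 0.0019 = 0.1531.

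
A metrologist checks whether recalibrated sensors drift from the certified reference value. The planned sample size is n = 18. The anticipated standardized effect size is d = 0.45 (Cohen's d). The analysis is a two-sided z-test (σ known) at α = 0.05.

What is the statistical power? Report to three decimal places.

Noncentrality parameter: δ = d·√n = 0.45 × √18 = 1.9092
Critical value for a two-sided test at α = 0.05: z_{α/2} = 1.960.
Power = Φ(δ − 1.960) + Φ(−δ − 1.960) = Φ(-0.051) + Φ(-3.869) = 0.4798 + 0.0001 = 0.4798.

Power ≈ 0.480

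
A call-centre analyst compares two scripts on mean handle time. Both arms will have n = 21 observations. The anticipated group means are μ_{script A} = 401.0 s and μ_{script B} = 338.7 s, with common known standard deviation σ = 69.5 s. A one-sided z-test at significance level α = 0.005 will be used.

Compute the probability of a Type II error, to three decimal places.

β ≈ 0.371

Standardized effect: d = |μ_{script A} − μ_{script B}| / σ = |401.0 − 338.7| / 69.5 = 0.8964
Noncentrality parameter: δ = d·√(n/2) = 0.8964 × √(21/2) = 2.9047
Critical value for a one-sided test at α = 0.005: z_α = 2.576.
Power = P(Z > 2.576 − δ) = Φ(0.329) = 0.6289.
Type II error: β = 1 − power = 1 − 0.6289 = 0.3711.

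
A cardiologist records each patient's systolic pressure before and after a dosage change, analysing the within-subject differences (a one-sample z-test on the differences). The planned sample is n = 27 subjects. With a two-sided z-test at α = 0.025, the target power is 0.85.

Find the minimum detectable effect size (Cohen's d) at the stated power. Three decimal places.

Need Φ(δ − 2.241) = 0.85, so δ = 2.241 + 1.036 = 3.278.
(Lower-tail contribution to power is negligible for δ > 0.)
δ = d·√n ⇒ d = δ/√n = 3.278/√27 = 0.6308.

d ≈ 0.631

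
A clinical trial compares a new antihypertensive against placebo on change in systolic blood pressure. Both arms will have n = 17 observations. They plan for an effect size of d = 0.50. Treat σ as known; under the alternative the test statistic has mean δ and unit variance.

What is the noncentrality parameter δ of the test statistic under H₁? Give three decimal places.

δ ≈ 1.458

δ = d·√(n/2) = 0.50 × √(17/2) = 1.4577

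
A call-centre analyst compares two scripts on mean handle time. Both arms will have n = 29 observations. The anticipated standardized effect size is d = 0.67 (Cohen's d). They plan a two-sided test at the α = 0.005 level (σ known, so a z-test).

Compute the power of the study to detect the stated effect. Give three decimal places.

Power ≈ 0.399

Noncentrality parameter: δ = d·√(n/2) = 0.67 × √(29/2) = 2.5513
Critical value for a two-sided test at α = 0.005: z_{α/2} = 2.807.
Power = Φ(δ − 2.807) + Φ(−δ − 2.807) = Φ(-0.256) + Φ(-5.358) = 0.3991 + 0.0000 = 0.3991.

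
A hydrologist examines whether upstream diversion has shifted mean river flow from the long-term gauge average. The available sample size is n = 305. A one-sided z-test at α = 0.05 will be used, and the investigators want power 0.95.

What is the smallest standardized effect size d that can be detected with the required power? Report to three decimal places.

Need Φ(δ − 1.645) = 0.95, so δ = 1.645 + 1.645 = 3.290.
δ = d·√n ⇒ d = δ/√n = 3.290/√305 = 0.1884.

d ≈ 0.188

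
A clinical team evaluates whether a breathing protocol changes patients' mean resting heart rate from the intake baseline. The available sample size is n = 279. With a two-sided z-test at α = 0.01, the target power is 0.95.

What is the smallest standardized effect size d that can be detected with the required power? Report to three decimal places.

Need Φ(δ − 2.576) = 0.95, so δ = 2.576 + 1.645 = 4.221.
(Lower-tail contribution to power is negligible for δ > 0.)
δ = d·√n ⇒ d = δ/√n = 4.221/√279 = 0.2527.

d ≈ 0.253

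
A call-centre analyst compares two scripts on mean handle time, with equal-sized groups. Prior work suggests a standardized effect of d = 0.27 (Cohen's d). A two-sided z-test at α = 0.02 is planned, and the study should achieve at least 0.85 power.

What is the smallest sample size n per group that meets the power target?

Set Φ(δ − 2.326) = 0.85; then δ − 2.326 = Φ⁻¹(0.85) = 1.036, giving δ = 3.363.
(The Φ(−δ − z_{α/2}) term is vanishingly small for δ > 0 and is dropped in the standard sample-size formula.)
δ = d·√(n/2) ⇒ n = 2(δ/d)² = 2 × (3.363 / 0.27)² = 310.24.
Rounding up, n = 311 per group.

n = 311 per group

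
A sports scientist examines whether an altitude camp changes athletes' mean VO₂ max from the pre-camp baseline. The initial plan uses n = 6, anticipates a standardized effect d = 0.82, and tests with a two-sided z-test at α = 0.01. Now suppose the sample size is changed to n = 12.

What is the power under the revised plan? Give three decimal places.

Power ≈ 0.604

With n = 12: δ = d·√n = 0.82 × √12 = 2.8406. Critical value z_{0.005} = 2.576.
Revised power = Φ(δ − 2.576) + Φ(−δ − 2.576) = Φ(0.265) + Φ(-5.416) = 0.6044 + 0.0000 = 0.6044.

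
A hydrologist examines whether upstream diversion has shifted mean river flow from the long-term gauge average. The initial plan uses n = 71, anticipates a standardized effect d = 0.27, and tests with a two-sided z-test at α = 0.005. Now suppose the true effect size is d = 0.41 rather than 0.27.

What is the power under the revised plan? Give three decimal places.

With d = 0.41: δ = d·√n = 0.41 × √71 = 3.4547. Critical value z_{0.0025} = 2.807.
Revised power = Φ(δ − 2.807) + Φ(−δ − 2.807) = Φ(0.648) + Φ(-6.262) = 0.7414 + 0.0000 = 0.7414.

Power ≈ 0.741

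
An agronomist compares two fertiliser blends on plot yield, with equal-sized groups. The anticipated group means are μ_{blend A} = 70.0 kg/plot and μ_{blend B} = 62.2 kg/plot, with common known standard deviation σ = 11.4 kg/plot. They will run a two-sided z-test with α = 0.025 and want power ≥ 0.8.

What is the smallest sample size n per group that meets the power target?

n = 41 per group

Standardized effect: d = |μ_{blend A} − μ_{blend B}| / σ = |70.0 − 62.2| / 11.4 = 0.6842
For power 0.8 need Φ(δ − z_{0.0125}) = 0.8, so δ = z_{0.0125} + z_{0.20} = 2.241 + 0.842 = 3.083.
(Ignoring the negligible lower-tail rejection probability gives the usual closed-form inversion.)
δ = d·√(n/2) ⇒ n = 2(δ/d)² = 2 × (3.083 / 0.6842)² = 40.61.
Round up to the next whole unit.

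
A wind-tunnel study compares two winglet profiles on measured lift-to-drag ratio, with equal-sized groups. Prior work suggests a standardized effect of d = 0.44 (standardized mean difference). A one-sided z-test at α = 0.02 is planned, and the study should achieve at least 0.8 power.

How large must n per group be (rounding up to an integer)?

n = 87 per group

Set Φ(δ − 2.054) = 0.8; then δ − 2.054 = Φ⁻¹(0.8) = 0.842, giving δ = 2.895.
δ = d·√(n/2) ⇒ n = 2(δ/d)² = 2 × (2.895 / 0.44)² = 86.60.
Rounding up, n = 87 per group.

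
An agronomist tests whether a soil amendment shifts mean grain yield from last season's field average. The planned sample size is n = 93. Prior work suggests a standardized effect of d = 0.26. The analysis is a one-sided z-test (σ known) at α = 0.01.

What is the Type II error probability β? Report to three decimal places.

Noncentrality parameter: δ = d·√n = 0.26 × √93 = 2.5073
Critical value for a one-sided test at α = 0.01: z_α = 2.326.
Power = P(Z > 2.326 − δ) = Φ(0.181) = 0.5718.
Type II error: β = 1 − power = 1 − 0.5718 = 0.4282.

β ≈ 0.428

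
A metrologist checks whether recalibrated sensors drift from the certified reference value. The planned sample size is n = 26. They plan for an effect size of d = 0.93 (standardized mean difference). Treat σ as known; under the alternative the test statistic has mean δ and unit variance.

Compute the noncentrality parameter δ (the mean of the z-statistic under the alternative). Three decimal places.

δ ≈ 4.742

The noncentrality parameter scales effect size by the design's sample-size factor: δ = d·√n = 0.93 × √26 = 4.7421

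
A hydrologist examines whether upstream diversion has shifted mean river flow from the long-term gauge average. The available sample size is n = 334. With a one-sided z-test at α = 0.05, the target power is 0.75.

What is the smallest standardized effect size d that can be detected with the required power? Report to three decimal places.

Required noncentrality: δ = z_{0.05} + z_{0.25} = 1.645 + 0.674 = 2.319.
δ = d·√n ⇒ d = δ/√n = 2.319/√334 = 0.1269.

d ≈ 0.127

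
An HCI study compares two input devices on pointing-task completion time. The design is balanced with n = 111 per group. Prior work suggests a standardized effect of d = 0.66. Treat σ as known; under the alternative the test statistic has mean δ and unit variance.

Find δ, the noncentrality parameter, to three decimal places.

δ ≈ 4.917

δ = d·√(n/2) = 0.66 × √(111/2) = 4.9169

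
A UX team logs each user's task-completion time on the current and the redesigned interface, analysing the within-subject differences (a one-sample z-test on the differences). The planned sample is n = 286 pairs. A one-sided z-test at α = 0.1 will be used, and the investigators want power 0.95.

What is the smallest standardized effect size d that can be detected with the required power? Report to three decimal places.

Need Φ(δ − 1.282) = 0.95, so δ = 1.282 + 1.645 = 2.926.
δ = d·√n ⇒ d = δ/√n = 2.926/√286 = 0.1730.

d ≈ 0.173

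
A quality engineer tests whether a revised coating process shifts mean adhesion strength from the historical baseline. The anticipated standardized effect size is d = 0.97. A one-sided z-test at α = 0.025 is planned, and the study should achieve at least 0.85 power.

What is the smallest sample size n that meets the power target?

Set Φ(δ − 1.960) = 0.85; then δ − 1.960 = Φ⁻¹(0.85) = 1.036, giving δ = 2.996.
δ = d·√n ⇒ n = (δ/d)² = (2.996 / 0.97)² = 9.54.
Rounding up, n = 10.

n = 10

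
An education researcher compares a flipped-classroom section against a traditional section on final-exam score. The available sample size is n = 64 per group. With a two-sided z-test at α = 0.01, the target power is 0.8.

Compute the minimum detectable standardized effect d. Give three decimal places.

d ≈ 0.604

Need Φ(δ − 2.576) = 0.8, so δ = 2.576 + 0.842 = 3.417.
(Lower-tail contribution to power is negligible for δ > 0.)
δ = d·√(n/2) ⇒ d = δ/√(n/2) = 3.417/√(64/2) = 0.6041.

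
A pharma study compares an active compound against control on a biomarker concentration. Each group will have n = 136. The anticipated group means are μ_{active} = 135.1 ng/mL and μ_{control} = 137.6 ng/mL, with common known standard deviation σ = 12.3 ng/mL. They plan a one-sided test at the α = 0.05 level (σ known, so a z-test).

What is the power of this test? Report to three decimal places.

Power ≈ 0.512

Standardized effect: d = |μ_{active} − μ_{control}| / σ = |135.1 − 137.6| / 12.3 = 0.2033
Noncentrality parameter: λ = d·√(n/2) = 0.2033 × √(136/2) = 1.6761
Critical value for a one-sided test at α = 0.05: z_α = 1.645.
Power = P(Z > 1.645 − λ) = Φ(0.031) = 0.5124.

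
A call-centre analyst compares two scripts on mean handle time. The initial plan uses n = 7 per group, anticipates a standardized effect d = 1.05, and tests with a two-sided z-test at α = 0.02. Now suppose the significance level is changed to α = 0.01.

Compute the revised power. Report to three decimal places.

Power ≈ 0.270

δ = d·√(n/2) = 1.05 × √(7/2) = 1.9644 (unchanged). New critical value: z_{0.005} = 2.576.
Revised power = Φ(δ − 2.576) + Φ(−δ − 2.576) = Φ(-0.611) + Φ(-4.540) = 0.2704 + 0.0000 = 0.2705.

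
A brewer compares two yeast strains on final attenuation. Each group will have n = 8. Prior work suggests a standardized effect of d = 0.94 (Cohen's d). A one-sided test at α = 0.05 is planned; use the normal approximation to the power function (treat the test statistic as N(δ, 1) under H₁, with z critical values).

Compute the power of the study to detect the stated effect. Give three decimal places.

Power ≈ 0.593

Noncentrality parameter: δ = d·√(n/2) = 0.94 × √(8/2) = 1.8800
Critical value for a one-sided test at α = 0.05: z_α = 1.645.
Power = P(Z > 1.645 − δ) = Φ(0.235) = 0.5930.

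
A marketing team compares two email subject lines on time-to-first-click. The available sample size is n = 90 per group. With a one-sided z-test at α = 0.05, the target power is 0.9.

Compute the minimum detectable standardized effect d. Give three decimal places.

Need Φ(δ − 1.645) = 0.9, so δ = 1.645 + 1.282 = 2.926.
δ = d·√(n/2) ⇒ d = δ/√(n/2) = 2.926/√(90/2) = 0.4362.

d ≈ 0.436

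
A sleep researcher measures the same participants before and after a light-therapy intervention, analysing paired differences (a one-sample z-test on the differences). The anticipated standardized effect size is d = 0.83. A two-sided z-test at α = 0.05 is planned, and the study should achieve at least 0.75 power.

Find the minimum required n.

n = 11

For power 0.75 need Φ(δ − z_{0.025}) = 0.75, so δ = z_{0.025} + z_{0.25} = 1.960 + 0.674 = 2.634.
(Ignoring the negligible lower-tail rejection probability gives the usual closed-form inversion.)
δ = d·√n ⇒ n = (δ/d)² = (2.634 / 0.83)² = 10.07.
Rounding up, n = 11.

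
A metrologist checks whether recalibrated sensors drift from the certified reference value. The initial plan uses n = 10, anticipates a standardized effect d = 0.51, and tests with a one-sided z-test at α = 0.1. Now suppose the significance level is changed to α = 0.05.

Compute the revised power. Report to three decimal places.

Power ≈ 0.487

δ = d·√n = 0.51 × √10 = 1.6128 (unchanged). New critical value: z_{0.05} = 1.645.
Revised power = P(Z > 1.645 − δ) = Φ(-0.032) = 0.4872.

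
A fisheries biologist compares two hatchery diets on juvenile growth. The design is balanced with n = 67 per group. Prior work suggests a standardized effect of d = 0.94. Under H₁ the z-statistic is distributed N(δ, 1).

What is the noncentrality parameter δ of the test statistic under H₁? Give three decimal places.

The noncentrality parameter scales effect size by the design's sample-size factor: δ = d·√(n/2) = 0.94 × √(67/2) = 5.4406

δ ≈ 5.441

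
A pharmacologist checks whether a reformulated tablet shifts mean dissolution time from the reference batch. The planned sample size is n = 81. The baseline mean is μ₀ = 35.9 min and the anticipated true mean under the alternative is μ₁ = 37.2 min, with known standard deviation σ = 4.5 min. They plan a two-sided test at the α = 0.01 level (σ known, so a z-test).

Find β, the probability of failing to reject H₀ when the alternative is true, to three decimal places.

Standardized effect: d = |μ₁ − μ₀| / σ = |37.2 − 35.9| / 4.5 = 0.2889
Noncentrality parameter: δ = d·√n = 0.2889 × √81 = 2.6000
Two-sided α = 0.01 → critical value z_{0.005} = 2.576.
Power = Φ(δ − 2.576) + Φ(−δ − 2.576) = Φ(0.024) + Φ(-5.176) = 0.5096 + 0.0000 = 0.5096.
Type II error: β = 1 − power = 1 − 0.5096 = 0.4904.

β ≈ 0.490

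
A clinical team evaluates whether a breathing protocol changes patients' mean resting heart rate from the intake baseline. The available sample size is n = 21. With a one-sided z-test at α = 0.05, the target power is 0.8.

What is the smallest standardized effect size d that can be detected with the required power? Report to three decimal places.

Required noncentrality: δ = z_{0.05} + z_{0.20} = 1.645 + 0.842 = 2.486.
δ = d·√n ⇒ d = δ/√n = 2.486/√21 = 0.5426.

d ≈ 0.543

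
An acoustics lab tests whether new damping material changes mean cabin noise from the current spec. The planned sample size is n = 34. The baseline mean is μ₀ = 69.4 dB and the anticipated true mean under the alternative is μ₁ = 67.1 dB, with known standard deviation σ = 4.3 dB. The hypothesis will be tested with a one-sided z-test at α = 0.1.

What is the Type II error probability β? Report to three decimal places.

β ≈ 0.033

Standardized effect: d = |μ₁ − μ₀| / σ = |67.1 − 69.4| / 4.3 = 0.5349
Noncentrality parameter: λ = d·√n = 0.5349 × √34 = 3.1189
One-sided α = 0.1 → critical value z_{0.1} = 1.282.
Power = Φ(λ − 1.282) = Φ(1.837) = 0.9669.
Type II error: β = 1 − power = 1 − 0.9669 = 0.0331.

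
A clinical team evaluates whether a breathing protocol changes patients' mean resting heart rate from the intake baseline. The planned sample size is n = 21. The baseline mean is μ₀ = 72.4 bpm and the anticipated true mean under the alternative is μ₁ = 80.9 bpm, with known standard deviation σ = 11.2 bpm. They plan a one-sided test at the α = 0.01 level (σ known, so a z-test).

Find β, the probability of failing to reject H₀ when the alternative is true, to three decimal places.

Standardized effect: d = |μ₁ − μ₀| / σ = |80.9 − 72.4| / 11.2 = 0.7589
Noncentrality parameter: δ = d·√n = 0.7589 × √21 = 3.4778
Critical value for a one-sided test at α = 0.01: z_α = 2.326.
Power = Φ(δ − 2.326) = Φ(1.151) = 0.8752.
Type II error: β = 1 − power = 1 − 0.8752 = 0.1248.

β ≈ 0.125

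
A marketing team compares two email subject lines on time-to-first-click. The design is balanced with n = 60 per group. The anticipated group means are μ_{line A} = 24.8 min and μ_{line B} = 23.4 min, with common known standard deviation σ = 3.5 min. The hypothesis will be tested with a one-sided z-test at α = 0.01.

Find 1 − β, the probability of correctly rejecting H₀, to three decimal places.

Power ≈ 0.446

Standardized effect: d = |μ_{line A} − μ_{line B}| / σ = |24.8 − 23.4| / 3.5 = 0.4000
Noncentrality parameter: δ = d·√(n/2) = 0.4000 × √(60/2) = 2.1909
One-sided α = 0.01 → critical value z_{0.01} = 2.326.
Power = Φ(δ − 2.326) = Φ(-0.135) = 0.4461.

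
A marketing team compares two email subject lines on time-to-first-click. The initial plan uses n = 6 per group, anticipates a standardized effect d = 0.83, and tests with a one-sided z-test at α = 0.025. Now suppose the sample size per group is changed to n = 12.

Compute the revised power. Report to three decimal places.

Power ≈ 0.529

With n = 12 per group: δ = d·√(n/2) = 0.83 × √(12/2) = 2.0331. Critical value z_{0.025} = 1.960.
Revised power = Φ(δ − 1.960) = Φ(0.073) = 0.5291.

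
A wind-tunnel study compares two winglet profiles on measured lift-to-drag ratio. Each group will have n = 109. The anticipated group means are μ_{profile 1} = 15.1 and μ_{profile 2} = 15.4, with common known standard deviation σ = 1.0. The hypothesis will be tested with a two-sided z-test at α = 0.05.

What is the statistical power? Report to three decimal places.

Power ≈ 0.601

Standardized effect: d = |μ_{profile 1} − μ_{profile 2}| / σ = |15.1 − 15.4| / 1.0 = 0.3000
Noncentrality parameter: δ = d·√(n/2) = 0.3000 × √(109/2) = 2.2147
Two-sided α = 0.05 → critical value z_{0.025} = 1.960.
Power = Φ(δ − 1.960) + Φ(−δ − 1.960) = Φ(0.255) + Φ(-4.175) = 0.6005 + 0.0000 = 0.6006.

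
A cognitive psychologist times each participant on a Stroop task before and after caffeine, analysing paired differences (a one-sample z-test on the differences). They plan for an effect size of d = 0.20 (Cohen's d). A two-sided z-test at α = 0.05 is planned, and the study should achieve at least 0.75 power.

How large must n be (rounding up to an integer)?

For power 0.75 need Φ(δ − z_{0.025}) = 0.75, so δ = z_{0.025} + z_{0.25} = 1.960 + 0.674 = 2.634.
(Ignoring the negligible lower-tail rejection probability gives the usual closed-form inversion.)
δ = d·√n ⇒ n = (δ/d)² = (2.634 / 0.20)² = 173.51.
Round up to the next whole unit.

n = 174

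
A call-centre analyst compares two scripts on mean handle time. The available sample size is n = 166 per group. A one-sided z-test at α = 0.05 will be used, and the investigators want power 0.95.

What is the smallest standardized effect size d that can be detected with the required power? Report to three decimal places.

d ≈ 0.361

Need Φ(δ − 1.645) = 0.95, so δ = 1.645 + 1.645 = 3.290.
δ = d·√(n/2) ⇒ d = δ/√(n/2) = 3.290/√(166/2) = 0.3611.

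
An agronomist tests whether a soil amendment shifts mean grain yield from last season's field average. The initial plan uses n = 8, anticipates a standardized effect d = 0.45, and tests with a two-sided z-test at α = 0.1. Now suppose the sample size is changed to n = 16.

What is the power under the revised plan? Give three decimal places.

With n = 16: δ = d·√n = 0.45 × √16 = 1.8000. Critical value z_{0.05} = 1.645.
Revised power = Φ(δ − 1.645) + Φ(−δ − 1.645) = Φ(0.155) + Φ(-3.445) = 0.5616 + 0.0003 = 0.5619.

Power ≈ 0.562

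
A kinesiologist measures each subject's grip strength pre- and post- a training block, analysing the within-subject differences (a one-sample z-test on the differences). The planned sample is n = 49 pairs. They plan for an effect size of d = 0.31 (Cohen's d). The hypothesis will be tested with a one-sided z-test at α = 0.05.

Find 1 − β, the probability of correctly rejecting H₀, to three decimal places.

Noncentrality parameter: δ = d·√n = 0.31 × √49 = 2.1700
Critical value for a one-sided test at α = 0.05: z_α = 1.645.
Power = Φ(δ − 1.645) = Φ(0.525) = 0.7003.

Power ≈ 0.700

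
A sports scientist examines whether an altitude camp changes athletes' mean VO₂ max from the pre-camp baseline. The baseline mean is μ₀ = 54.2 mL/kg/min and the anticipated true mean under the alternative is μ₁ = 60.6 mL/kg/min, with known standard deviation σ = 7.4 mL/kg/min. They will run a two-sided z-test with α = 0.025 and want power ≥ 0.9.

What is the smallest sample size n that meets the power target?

n = 17

Standardized effect: d = |μ₁ − μ₀| / σ = |60.6 − 54.2| / 7.4 = 0.8649
Set Φ(δ − 2.241) = 0.9; then δ − 2.241 = Φ⁻¹(0.9) = 1.282, giving δ = 3.523.
(Ignoring the negligible lower-tail rejection probability gives the usual closed-form inversion.)
δ = d·√n ⇒ n = (δ/d)² = (3.523 / 0.8649)² = 16.59.
Round up to the next whole unit.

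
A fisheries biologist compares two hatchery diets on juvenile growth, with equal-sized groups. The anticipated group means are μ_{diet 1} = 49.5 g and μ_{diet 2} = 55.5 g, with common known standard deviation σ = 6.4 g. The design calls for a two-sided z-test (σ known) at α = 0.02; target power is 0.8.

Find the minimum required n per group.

n = 23 per group

Standardized effect: d = |μ_{diet 1} − μ_{diet 2}| / σ = |49.5 − 55.5| / 6.4 = 0.9375
Set Φ(δ − 2.326) = 0.8; then δ − 2.326 = Φ⁻¹(0.8) = 0.842, giving δ = 3.168.
(Ignoring the negligible lower-tail rejection probability gives the usual closed-form inversion.)
δ = d·√(n/2) ⇒ n = 2(δ/d)² = 2 × (3.168 / 0.9375)² = 22.84.
Rounding up, n = 23 per group.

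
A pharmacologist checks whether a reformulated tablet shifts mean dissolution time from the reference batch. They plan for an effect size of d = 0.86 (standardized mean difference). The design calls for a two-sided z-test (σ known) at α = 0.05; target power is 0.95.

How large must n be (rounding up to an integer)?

For power 0.95 need Φ(δ − z_{0.025}) = 0.95, so δ = z_{0.025} + z_{0.05} = 1.960 + 1.645 = 3.605.
(Ignoring the negligible lower-tail rejection probability gives the usual closed-form inversion.)
δ = d·√n ⇒ n = (δ/d)² = (3.605 / 0.86)² = 17.57.
Round up to the next whole unit.

n = 18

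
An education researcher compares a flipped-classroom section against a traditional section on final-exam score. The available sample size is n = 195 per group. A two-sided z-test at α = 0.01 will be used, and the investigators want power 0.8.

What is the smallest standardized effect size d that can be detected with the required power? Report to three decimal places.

Need Φ(δ − 2.576) = 0.8, so δ = 2.576 + 0.842 = 3.417.
(The second rejection-region term Φ(−δ − z_{α/2}) is negligible and dropped.)
δ = d·√(n/2) ⇒ d = δ/√(n/2) = 3.417/√(195/2) = 0.3461.

d ≈ 0.346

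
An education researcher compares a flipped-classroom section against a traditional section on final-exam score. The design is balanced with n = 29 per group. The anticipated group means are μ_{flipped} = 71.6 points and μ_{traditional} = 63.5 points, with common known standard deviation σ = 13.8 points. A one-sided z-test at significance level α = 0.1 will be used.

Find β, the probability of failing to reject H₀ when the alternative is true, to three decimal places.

β ≈ 0.170

Standardized effect: d = |μ_{flipped} − μ_{traditional}| / σ = |71.6 − 63.5| / 13.8 = 0.5870
Noncentrality parameter: δ = d·√(n/2) = 0.5870 × √(29/2) = 2.2351
Critical value for a one-sided test at α = 0.1: z_α = 1.282.
Power = P(Z > 1.282 − δ) = Φ(0.954) = 0.8298.
Type II error: β = 1 − power = 1 − 0.8298 = 0.1702.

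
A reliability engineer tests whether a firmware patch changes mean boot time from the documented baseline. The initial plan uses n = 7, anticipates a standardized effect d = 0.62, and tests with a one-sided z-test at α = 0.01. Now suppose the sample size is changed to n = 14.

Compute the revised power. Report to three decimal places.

With n = 14: δ = d·√n = 0.62 × √14 = 2.3198. Critical value z_{0.01} = 2.326.
Revised power = Φ(δ − 2.326) = Φ(-0.007) = 0.4974.

Power ≈ 0.497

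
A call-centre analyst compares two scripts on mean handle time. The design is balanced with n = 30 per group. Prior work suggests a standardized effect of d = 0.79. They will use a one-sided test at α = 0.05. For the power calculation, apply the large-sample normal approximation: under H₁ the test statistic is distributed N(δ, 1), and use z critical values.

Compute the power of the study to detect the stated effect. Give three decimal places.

Power ≈ 0.921

Noncentrality parameter: δ = d·√(n/2) = 0.79 × √(30/2) = 3.0597
One-sided α = 0.05 → critical value z_{0.05} = 1.645.
Power = P(Z > 1.645 − δ) = Φ(1.415) = 0.9214.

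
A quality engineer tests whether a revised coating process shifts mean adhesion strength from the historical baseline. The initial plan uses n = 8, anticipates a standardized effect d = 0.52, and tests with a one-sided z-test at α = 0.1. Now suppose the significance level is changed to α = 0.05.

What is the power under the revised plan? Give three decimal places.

δ = d·√n = 0.52 × √8 = 1.4708 (unchanged). New critical value: z_{0.05} = 1.645.
Revised power = P(Z > 1.645 − δ) = Φ(-0.174) = 0.4309.

Power ≈ 0.431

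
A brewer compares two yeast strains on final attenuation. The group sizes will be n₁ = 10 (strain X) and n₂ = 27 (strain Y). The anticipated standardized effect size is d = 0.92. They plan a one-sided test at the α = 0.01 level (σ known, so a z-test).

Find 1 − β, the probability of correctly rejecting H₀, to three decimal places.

Noncentrality parameter: δ = d / √(1/n₁ + 1/n₂) = 0.92 / √(1/10 + 1/27) = 2.4852
One-sided α = 0.01 → critical value z_{0.01} = 2.326.
Power = P(Z > 2.326 − δ) = Φ(0.159) = 0.5631.

Power ≈ 0.563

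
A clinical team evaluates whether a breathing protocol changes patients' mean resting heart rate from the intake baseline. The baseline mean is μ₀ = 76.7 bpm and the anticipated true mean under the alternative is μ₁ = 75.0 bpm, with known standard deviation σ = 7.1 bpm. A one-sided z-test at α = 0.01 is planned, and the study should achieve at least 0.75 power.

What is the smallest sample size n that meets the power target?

Standardized effect: d = |μ₁ − μ₀| / σ = |75.0 − 76.7| / 7.1 = 0.2394
Set Φ(δ − 2.326) = 0.75; then δ − 2.326 = Φ⁻¹(0.75) = 0.674, giving δ = 3.001.
δ = d·√n ⇒ n = (δ/d)² = (3.001 / 0.2394)² = 157.07.
Round up to the next whole unit.

n = 158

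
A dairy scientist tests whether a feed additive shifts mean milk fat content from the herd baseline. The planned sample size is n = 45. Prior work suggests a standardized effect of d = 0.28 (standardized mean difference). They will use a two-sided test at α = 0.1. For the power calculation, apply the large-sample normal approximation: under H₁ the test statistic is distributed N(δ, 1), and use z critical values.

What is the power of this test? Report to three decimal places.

Power ≈ 0.593

Noncentrality parameter: λ = d·√n = 0.28 × √45 = 1.8783
Two-sided α = 0.1 → critical value z_{0.05} = 1.645.
Power = Φ(λ − 1.645) + Φ(−λ − 1.645) = Φ(0.233) + Φ(-3.523) = 0.5923 + 0.0002 = 0.5925.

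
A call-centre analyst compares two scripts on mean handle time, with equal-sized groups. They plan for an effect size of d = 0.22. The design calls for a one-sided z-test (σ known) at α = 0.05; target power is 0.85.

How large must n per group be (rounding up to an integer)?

n = 298 per group

For power 0.85 need Φ(δ − z_{0.05}) = 0.85, so δ = z_{0.05} + z_{0.15} = 1.645 + 1.036 = 2.681.
δ = d·√(n/2) ⇒ n = 2(δ/d)² = 2 × (2.681 / 0.22)² = 297.08.
Rounding up, n = 298 per group.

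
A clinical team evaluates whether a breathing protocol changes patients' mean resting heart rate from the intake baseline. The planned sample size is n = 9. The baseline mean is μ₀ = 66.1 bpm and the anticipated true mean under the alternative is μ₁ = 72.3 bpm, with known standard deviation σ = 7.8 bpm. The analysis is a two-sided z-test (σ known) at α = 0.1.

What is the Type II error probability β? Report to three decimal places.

β ≈ 0.230

Standardized effect: d = |μ₁ − μ₀| / σ = |72.3 − 66.1| / 7.8 = 0.7949
Noncentrality parameter: δ = d·√n = 0.7949 × √9 = 2.3846
Two-sided α = 0.1 → critical value z_{0.05} = 1.645.
Power = Φ(δ − 1.645) + Φ(−δ − 1.645) = Φ(0.740) + Φ(-4.029) = 0.7703 + 0.0000 = 0.7703.
Type II error: β = 1 − power = 1 − 0.7703 = 0.2297.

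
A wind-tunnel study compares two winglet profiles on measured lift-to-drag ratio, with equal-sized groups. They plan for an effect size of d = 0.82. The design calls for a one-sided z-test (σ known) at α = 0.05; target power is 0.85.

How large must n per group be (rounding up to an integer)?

For power 0.85 need Φ(δ − z_{0.05}) = 0.85, so δ = z_{0.05} + z_{0.15} = 1.645 + 1.036 = 2.681.
δ = d·√(n/2) ⇒ n = 2(δ/d)² = 2 × (2.681 / 0.82)² = 21.38.
Rounding up, n = 22 per group.

n = 22 per group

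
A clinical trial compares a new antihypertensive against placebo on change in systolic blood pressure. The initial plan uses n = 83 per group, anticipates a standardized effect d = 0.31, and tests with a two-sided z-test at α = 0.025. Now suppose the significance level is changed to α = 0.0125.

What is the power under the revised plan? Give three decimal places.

δ = d·√(n/2) = 0.31 × √(83/2) = 1.9970 (unchanged). New critical value: z_{0.0063} = 2.498.
Revised power = Φ(δ − 2.498) + Φ(−δ − 2.498) = Φ(-0.501) + Φ(-4.495) = 0.3083 + 0.0000 = 0.3083.

Power ≈ 0.308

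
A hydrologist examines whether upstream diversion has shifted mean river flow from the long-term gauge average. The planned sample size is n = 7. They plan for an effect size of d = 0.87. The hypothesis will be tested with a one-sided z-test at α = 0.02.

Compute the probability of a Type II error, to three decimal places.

Noncentrality parameter: δ = d·√n = 0.87 × √7 = 2.3018
One-sided α = 0.02 → critical value z_{0.02} = 2.054.
Power = P(Z > 2.054 − δ) = Φ(0.248) = 0.5980.
Type II error: β = 1 − power = 1 − 0.5980 = 0.4020.

β ≈ 0.402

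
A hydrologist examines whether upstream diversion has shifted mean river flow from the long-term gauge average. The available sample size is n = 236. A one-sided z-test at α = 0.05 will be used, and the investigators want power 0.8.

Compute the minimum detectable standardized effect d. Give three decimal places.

d ≈ 0.162

Required noncentrality: δ = z_{0.05} + z_{0.20} = 1.645 + 0.842 = 2.486.
δ = d·√n ⇒ d = δ/√n = 2.486/√236 = 0.1619.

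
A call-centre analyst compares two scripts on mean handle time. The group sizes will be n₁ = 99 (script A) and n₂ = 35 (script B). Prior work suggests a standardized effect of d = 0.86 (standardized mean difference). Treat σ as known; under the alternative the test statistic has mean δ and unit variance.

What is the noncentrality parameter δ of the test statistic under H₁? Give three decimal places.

The noncentrality parameter scales effect size by the design's sample-size factor: δ = d / √(1/n₁ + 1/n₂) = 0.86 / √(1/99 + 1/35) = 4.3732

δ ≈ 4.373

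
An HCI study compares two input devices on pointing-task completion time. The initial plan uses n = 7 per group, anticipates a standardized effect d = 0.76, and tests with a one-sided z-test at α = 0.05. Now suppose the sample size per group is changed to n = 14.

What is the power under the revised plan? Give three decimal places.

With n = 14 per group: δ = d·√(n/2) = 0.76 × √(14/2) = 2.0108. Critical value z_{0.05} = 1.645.
Revised power = Φ(δ − 1.645) = Φ(0.366) = 0.6428.

Power ≈ 0.643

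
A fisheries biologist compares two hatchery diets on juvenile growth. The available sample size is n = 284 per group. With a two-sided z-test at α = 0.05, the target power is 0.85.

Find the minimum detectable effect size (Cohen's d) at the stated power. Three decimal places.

d ≈ 0.251

Need Φ(δ − 1.960) = 0.85, so δ = 1.960 + 1.036 = 2.996.
(The second rejection-region term Φ(−δ − z_{α/2}) is negligible and dropped.)
δ = d·√(n/2) ⇒ d = δ/√(n/2) = 2.996/√(284/2) = 0.2515.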